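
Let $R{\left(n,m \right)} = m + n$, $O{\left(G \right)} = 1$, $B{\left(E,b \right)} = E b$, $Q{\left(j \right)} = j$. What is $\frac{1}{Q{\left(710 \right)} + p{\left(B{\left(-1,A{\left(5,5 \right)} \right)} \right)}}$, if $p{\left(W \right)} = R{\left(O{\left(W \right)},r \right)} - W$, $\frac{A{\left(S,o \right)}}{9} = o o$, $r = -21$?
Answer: $\frac{1}{915} \approx 0.0010929$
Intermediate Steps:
$A{\left(S,o \right)} = 9 o^{2}$ ($A{\left(S,o \right)} = 9 o o = 9 o^{2}$)
$p{\left(W \right)} = -20 - W$ ($p{\left(W \right)} = \left(-21 + 1\right) - W = -20 - W$)
$\frac{1}{Q{\left(710 \right)} + p{\left(B{\left(-1,A{\left(5,5 \right)} \right)} \right)}} = \frac{1}{710 - \left(20 - 9 \cdot 5^{2}\right)} = \frac{1}{710 - \left(20 - 9 \cdot 25\right)} = \frac{1}{710 - \left(20 - 225\right)} = \frac{1}{710 - -205} = \frac{1}{710 + \left(-20 + 225\right)} = \frac{1}{710 + 205} = \frac{1}{915}$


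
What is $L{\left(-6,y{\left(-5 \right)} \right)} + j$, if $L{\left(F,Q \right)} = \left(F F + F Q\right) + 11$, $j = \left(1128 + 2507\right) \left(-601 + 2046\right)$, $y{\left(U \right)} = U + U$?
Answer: $5252682$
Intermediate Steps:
$y{\left(U \right)} = 2 U$
$j = 5252575$ ($j = 3635 \cdot 1445 = 5252575$)
$L{\left(F,Q \right)} = 11 + F^{2} + F Q$ ($L{\left(F,Q \right)} = \left(F^{2} + F Q\right) + 11 = 11 + F^{2} + F Q$)
$L{\left(-6,y{\left(-5 \right)} \right)} + j = \left(11 + \left(-6\right)^{2} - 6 \cdot 2 \left(-5\right)\right) + 5252575 = \left(11 + 36 - -60\right) + 5252575 = \left(11 + 36 + 60\right) + 5252575 = 107 + 5252575 = 5252682$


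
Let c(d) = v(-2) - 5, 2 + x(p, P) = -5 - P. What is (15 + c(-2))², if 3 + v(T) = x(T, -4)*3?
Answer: 4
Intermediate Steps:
x(p, P) = -7 - P (x(p, P) = -2 + (-5 - P) = -7 - P)
v(T) = -12 (v(T) = -3 + (-7 - 1*(-4))*3 = -3 + (-7 + 4)*3 = -3 - 3*3 = -3 - 9 = -12)
c(d) = -17 (c(d) = -12 - 5 = -17)
(15 + c(-2))² = (15 - 17)² = (-2)² = 4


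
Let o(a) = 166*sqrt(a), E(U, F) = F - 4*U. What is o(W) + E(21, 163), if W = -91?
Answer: 79 + 166*I*sqrt(91) ≈ 79.0 + 1583.5*I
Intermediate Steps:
o(W) + E(21, 163) = 166*sqrt(-91) + (163 - 4*21) = 166*(I*sqrt(91)) + (163 - 84) = 166*I*sqrt(91) + 79 = 79 + 166*I*sqrt(91)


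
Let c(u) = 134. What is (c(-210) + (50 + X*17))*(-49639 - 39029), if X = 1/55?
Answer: -898827516/55 ≈ -1.6342e+7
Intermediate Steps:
X = 1/55 ≈ 0.018182
(c(-210) + (50 + X*17))*(-49639 - 39029) = (134 + (50 + (1/55)*17))*(-49639 - 39029) = (134 + (50 + 17/55))*(-88668) = (134 + 2767/55)*(-88668) = (10137/55)*(-88668) = -898827516/55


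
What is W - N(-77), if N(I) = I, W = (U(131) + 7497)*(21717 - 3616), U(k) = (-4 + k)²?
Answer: 427654303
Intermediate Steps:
W = 427654226 (W = ((-4 + 131)² + 7497)*(21717 - 3616) = (127² + 7497)*18101 = (16129 + 7497)*18101 = 23626*18101 = 427654226)
W - N(-77) = 427654226 - 1*(-77) = 427654226 + 77 = 427654303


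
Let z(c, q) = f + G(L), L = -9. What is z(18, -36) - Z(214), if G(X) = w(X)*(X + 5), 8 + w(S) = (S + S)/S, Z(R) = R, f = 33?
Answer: -157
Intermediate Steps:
w(S) = -6 (w(S) = -8 + (S + S)/S = -8 + (2*S)/S = -8 + 2 = -6)
G(X) = -30 - 6*X (G(X) = -6*(X + 5) = -6*(5 + X) = -30 - 6*X)
z(c, q) = 57 (z(c, q) = 33 + (-30 - 6*(-9)) = 33 + (-30 + 54) = 33 + 24 = 57)
z(18, -36) - Z(214) = 57 - 1*214 = 57 - 214 = -157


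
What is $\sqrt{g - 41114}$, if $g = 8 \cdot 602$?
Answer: $i \sqrt{36298} \approx 190.52 i$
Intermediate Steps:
$g = 4816$
$\sqrt{g - 41114} = \sqrt{4816 - 41114} = \sqrt{-36298} = i \sqrt{36298}$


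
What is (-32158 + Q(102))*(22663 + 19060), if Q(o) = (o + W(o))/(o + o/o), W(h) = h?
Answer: -138189496610/103 ≈ -1.3416e+9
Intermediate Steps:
Q(o) = 2*o/(1 + o) (Q(o) = (o + o)/(o + o/o) = (2*o)/(o + 1) = (2*o)/(1 + o) = 2*o/(1 + o))
(-32158 + Q(102))*(22663 + 19060) = (-32158 + 2*102/(1 + 102))*(22663 + 19060) = (-32158 + 2*102/103)*41723 = (-32158 + 2*102*(1/103))*41723 = (-32158 + 204/103)*41723 = -3312070/103*41723 = -138189496610/103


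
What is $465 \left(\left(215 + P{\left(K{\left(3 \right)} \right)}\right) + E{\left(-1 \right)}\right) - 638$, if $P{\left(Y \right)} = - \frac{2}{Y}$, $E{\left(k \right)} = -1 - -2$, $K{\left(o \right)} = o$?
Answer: $99492$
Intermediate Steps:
$E{\left(k \right)} = 1$ ($E{\left(k \right)} = -1 + 2 = 1$)
$465 \left(\left(215 + P{\left(K{\left(3 \right)} \right)}\right) + E{\left(-1 \right)}\right) - 638 = 465 \left(\left(215 - \frac{2}{3}\right) + 1\right) - 638 = 465 \left(\frac{643}{3} + 1\right) - 638 = 465 \cdot \frac{646}{3} - 638 = 100130 - 638 = 99492$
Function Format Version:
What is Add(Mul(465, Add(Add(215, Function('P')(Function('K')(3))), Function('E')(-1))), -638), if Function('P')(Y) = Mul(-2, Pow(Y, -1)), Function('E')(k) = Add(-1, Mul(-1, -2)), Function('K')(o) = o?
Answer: 99492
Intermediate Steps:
Function('E')(k) = 1 (Function('E')(k) = Add(-1, 2) = 1)
Add(Mul(465, Add(Add(215, Function('P')(Function('K')(3))), Function('E')(-1))), -638) = Add(Mul(465, Add(Add(215, Mul(-2, Pow(3, -1))), 1)), -638) = Add(Mul(465, Add(Add(215, Mul(-2, Rational(1, 3))), 1)), -638) = Add(Mul(465, Add(Add(215, Rational(-2, 3)), 1)), -638) = Add(Mul(465, Add(Rational(643, 3), 1)), -638) = Add(Mul(465, Rational(646, 3)), -638) = Add(100130, -638) = 99492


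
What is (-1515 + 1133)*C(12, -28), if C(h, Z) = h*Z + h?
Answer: 123768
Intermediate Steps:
C(h, Z) = h + Z*h (C(h, Z) = Z*h + h = h + Z*h)
(-1515 + 1133)*C(12, -28) = (-1515 + 1133)*(12*(1 - 28)) = -4584*(-27) = -382*(-324) = 123768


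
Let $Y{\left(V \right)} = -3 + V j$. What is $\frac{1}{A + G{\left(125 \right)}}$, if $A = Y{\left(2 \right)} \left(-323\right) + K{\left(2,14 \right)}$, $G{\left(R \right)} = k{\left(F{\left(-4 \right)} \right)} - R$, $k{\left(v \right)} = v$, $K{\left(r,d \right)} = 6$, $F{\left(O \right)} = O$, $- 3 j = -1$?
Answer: $\frac{3}{1892} \approx 0.0015856$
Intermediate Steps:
$j = \frac{1}{3}$ ($j = \left(- \frac{1}{3}\right) \left(-1\right) = \frac{1}{3} \approx 0.33333$)
$G{\left(R \right)} = -4 - R$
$Y{\left(V \right)} = -3 + \frac{V}{3}$ ($Y{\left(V \right)} = -3 + V \frac{1}{3} = -3 + \frac{V}{3}$)
$A = \frac{2279}{3}$ ($A = \left(-3 + \frac{1}{3} \cdot 2\right) \left(-323\right) + 6 = \left(-3 + \frac{2}{3}\right) \left(-323\right) + 6 = \left(- \frac{7}{3}\right) \left(-323\right) + 6 = \frac{2261}{3} + 6 = \frac{2279}{3} \approx 759.67$)
$\frac{1}{A + G{\left(125 \right)}} = \frac{1}{\frac{2279}{3} - 129} = \frac{1}{\frac{1892}{3}} = \frac{3}{1892}$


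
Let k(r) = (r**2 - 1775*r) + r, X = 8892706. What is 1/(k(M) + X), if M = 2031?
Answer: 1/9414673 ≈ 1.0622e-7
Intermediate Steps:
k(r) = r**2 - 1774*r
1/(k(M) + X) = 1/(2031*(-1774 + 2031) + 8892706) = 1/(2031*257 + 8892706) = 1/(521967 + 8892706) = 1/9414673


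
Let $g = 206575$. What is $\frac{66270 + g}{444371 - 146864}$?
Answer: $\frac{272845}{297507} \approx 0.9171$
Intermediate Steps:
$\frac{66270 + g}{444371 - 146864} = \frac{66270 + 206575}{444371 - 146864} = \frac{272845}{297507}$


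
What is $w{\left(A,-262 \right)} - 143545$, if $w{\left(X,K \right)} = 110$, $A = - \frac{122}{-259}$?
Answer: $-143435$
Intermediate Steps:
$A = \frac{122}{259}$ ($A = \left(-122\right) \left(- \frac{1}{259}\right) = \frac{122}{259} \approx 0.47104$)
$w{\left(A,-262 \right)} - 143545 = 110 - 143545 = -143435$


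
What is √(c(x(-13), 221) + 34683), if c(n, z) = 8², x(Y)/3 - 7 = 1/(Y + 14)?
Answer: √34747 ≈ 186.41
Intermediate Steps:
x(Y) = 21 + 3/(14 + Y) (x(Y) = 21 + 3/(Y + 14) = 21 + 3/(14 + Y))
c(n, z) = 64
√(c(x(-13), 221) + 34683) = √(64 + 34683) = √34747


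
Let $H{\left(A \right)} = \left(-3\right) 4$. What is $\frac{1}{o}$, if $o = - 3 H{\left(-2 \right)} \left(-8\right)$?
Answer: $- \frac{1}{288} \approx -0.0034722$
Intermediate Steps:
$H{\left(A \right)} = -12$
$o = -288$ ($o = \left(-3\right) \left(-12\right) \left(-8\right) = 36 \left(-8\right) = -288$)
$\frac{1}{o} = \frac{1}{-288} = - \frac{1}{288}$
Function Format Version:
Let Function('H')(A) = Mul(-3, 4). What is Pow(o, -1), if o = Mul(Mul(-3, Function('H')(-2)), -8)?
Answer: Rational(-1, 288) ≈ -0.0034722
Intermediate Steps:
Function('H')(A) = -12
o = -288 (o = Mul(Mul(-3, -12), -8) = Mul(36, -8) = -288)
Pow(o, -1) = Pow(-288, -1) = Rational(-1, 288)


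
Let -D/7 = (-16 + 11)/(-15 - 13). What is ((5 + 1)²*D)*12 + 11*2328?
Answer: 25068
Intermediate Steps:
D = -5/4 (D = -7*(-16 + 11)/(-15 - 13) = -(-35)/(-28) = -(-35)*(-1)/28 = -7*5/28 = -5/4 ≈ -1.2500)
((5 + 1)²*D)*12 + 11*2328 = ((5 + 1)²*(-5/4))*12 + 11*2328 = (6²*(-5/4))*12 + 25608 = (36*(-5/4))*12 + 25608 = -45*12 + 25608 = -540 + 25608 = 25068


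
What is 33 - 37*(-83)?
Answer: 3104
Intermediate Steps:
33 - 37*(-83) = 33 + 3071 = 3104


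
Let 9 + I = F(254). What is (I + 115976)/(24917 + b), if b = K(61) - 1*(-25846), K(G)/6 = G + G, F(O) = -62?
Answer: 7727/3433 ≈ 2.2508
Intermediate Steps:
I = -71 (I = -9 - 62 = -71)
K(G) = 12*G (K(G) = 6*(G + G) = 6*(2*G) = 12*G)
b = 26578 (b = 12*61 - 1*(-25846) = 732 + 25846 = 26578)
(I + 115976)/(24917 + b) = (-71 + 115976)/(24917 + 26578) = 115905/51495 = 115905*(1/51495) = 7727/3433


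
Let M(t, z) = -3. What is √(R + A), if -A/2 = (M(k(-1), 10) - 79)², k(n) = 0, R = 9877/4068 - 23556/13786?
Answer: I*√23001360712795/41358 ≈ 115.96*I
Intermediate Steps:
R = 178489/248148 (R = 9877*(1/4068) - 23556*1/13786 = 9877/4068 - 11778/6893 = 178489/248148 ≈ 0.71928)
A = -13448 (A = -2*(-3 - 79)² = -2*(-82)² = -2*6724 = -13448)
√(R + A) = √(178489/248148 - 13448) = √(-3336915815/248148) = I*√23001360712795/41358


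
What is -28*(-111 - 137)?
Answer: 6944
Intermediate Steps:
-28*(-111 - 137) = -28*(-248) = 6944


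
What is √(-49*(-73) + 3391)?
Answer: 2*√1742 ≈ 83.475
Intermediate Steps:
√(-49*(-73) + 3391) = √(3577 + 3391) = √6968 = 2*√1742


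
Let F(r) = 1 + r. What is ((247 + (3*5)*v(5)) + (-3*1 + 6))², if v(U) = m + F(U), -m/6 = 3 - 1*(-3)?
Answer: 40000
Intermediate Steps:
m = -36 (m = -6*(3 - 1*(-3)) = -6*(3 + 3) = -6*6 = -36)
v(U) = -35 + U (v(U) = -36 + (1 + U) = -35 + U)
((247 + (3*5)*v(5)) + (-3*1 + 6))² = ((247 + (3*5)*(-35 + 5)) + (-3*1 + 6))² = ((247 + 15*(-30)) + (-3 + 6))² = ((247 - 450) + 3)² = (-203 + 3)² = (-200)² = 40000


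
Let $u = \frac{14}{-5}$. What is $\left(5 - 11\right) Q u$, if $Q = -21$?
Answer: $- \frac{1764}{5} \approx -352.8$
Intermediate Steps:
$u = - \frac{14}{5}$ ($u = 14 \left(- \frac{1}{5}\right) = - \frac{14}{5} \approx -2.8$)
$\left(5 - 11\right) Q u = \left(5 - 11\right) \left(-21\right) \left(- \frac{14}{5}\right) = \left(-6\right) \left(-21\right) \left(- \frac{14}{5}\right) = 126 \left(- \frac{14}{5}\right) = - \frac{1764}{5}$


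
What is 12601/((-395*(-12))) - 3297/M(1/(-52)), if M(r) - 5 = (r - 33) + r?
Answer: 46167601/383940 ≈ 120.25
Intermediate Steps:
M(r) = -28 + 2*r (M(r) = 5 + ((r - 33) + r) = 5 + ((-33 + r) + r) = 5 + (-33 + 2*r) = -28 + 2*r)
12601/((-395*(-12))) - 3297/M(1/(-52)) = 12601/((-395*(-12))) - 3297/(-28 + 2/(-52)) = 12601/4740 - 3297/(-28 + 2*(-1/52)) = 12601*(1/4740) - 3297/(-28 - 1/26) = 12601/4740 - 3297/(-729/26) = 12601/4740 - 3297*(-26/729) = 12601/4740 + 28574/243 = 46167601/383940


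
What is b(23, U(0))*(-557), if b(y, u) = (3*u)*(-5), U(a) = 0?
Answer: 0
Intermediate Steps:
b(y, u) = -15*u
b(23, U(0))*(-557) = -15*0*(-557) = 0*(-557) = 0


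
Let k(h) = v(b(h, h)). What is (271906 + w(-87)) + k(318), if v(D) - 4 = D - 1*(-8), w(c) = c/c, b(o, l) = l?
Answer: 272237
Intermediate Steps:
w(c) = 1
v(D) = 12 + D (v(D) = 4 + (D - 1*(-8)) = 4 + (D + 8) = 4 + (8 + D) = 12 + D)
k(h) = 12 + h
(271906 + w(-87)) + k(318) = (271906 + 1) + (12 + 318) = 271907 + 330 = 272237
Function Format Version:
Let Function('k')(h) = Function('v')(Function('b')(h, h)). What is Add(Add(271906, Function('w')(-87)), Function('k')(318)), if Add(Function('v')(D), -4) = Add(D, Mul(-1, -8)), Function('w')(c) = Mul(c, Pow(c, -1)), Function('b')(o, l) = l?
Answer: 272237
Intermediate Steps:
Function('w')(c) = 1
Function('v')(D) = Add(12, D) (Function('v')(D) = Add(4, Add(D, Mul(-1, -8))) = Add(4, Add(D, 8)) = Add(4, Add(8, D)) = Add(12, D))
Function('k')(h) = Add(12, h)
Add(Add(271906, Function('w')(-87)), Function('k')(318)) = Add(Add(271906, 1), Add(12, 318)) = Add(271907, 330) = 272237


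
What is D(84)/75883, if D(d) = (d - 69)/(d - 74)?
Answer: 3/151766 ≈ 1.9767e-5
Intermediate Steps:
D(d) = (-69 + d)/(-74 + d)
D(84)/75883 = ((-69 + 84)/(-74 + 84))/75883 = (15/10)*(1/75883) = ((⅒)*15)*(1/75883) = (3/2)*(1/75883) = 3/151766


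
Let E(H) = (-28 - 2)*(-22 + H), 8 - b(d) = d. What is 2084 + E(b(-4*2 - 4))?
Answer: 2144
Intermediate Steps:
b(d) = 8 - d
E(H) = 660 - 30*H (E(H) = -30*(-22 + H) = 660 - 30*H)
2084 + E(b(-4*2 - 4)) = 2084 + (660 - 30*(8 - (-4*2 - 4))) = 2084 + (660 - 30*(8 - (-8 - 4))) = 2084 + (660 - 30*(8 - 1*(-12))) = 2084 + (660 - 30*(8 + 12)) = 2084 + (660 - 30*20) = 2084 + (660 - 600) = 2084 + 60 = 2144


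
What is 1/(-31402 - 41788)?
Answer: -1/73190 ≈ -1.3663e-5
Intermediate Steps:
1/(-31402 - 41788) = 1/(-73190) = -1/73190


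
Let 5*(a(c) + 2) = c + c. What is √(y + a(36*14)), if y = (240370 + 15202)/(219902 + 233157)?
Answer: √1027154392698890/2265295 ≈ 14.148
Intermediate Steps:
a(c) = -2 + 2*c/5 (a(c) = -2 + (c + c)/5 = -2 + (2*c)/5 = -2 + 2*c/5)
y = 255572/453059 ≈ 0.56410
√(y + a(36*14)) = √(255572/453059 + (-2 + 2*(36*14)/5)) = √(255572/453059 + (-2 + (⅖)*504)) = √(255572/453059 + (-2 + 1008/5)) = √(255572/453059 + 998/5) = √(453430742/2265295) = √1027154392698890/2265295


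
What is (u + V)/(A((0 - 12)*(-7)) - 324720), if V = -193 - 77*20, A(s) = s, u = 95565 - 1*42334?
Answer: -8583/54106 ≈ -0.15863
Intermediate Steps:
u = 53231 (u = 95565 - 42334 = 53231)
V = -1733 (V = -193 - 1540 = -1733)
(u + V)/(A((0 - 12)*(-7)) - 324720) = (53231 - 1733)/((0 - 12)*(-7) - 324720) = 51498/(-12*(-7) - 324720) = 51498/(84 - 324720) = 51498/(-324636) = 51498*(-1/324636) = -8583/54106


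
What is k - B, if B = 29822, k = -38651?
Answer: -68473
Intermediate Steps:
k - B = -38651 - 1*29822 = -38651 - 29822 = -68473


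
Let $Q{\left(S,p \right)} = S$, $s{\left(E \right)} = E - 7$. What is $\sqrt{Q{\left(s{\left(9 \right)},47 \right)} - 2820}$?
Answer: $i \sqrt{2818} \approx 53.085 i$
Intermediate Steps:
$s{\left(E \right)} = -7 + E$
$\sqrt{Q{\left(s{\left(9 \right)},47 \right)} - 2820} = \sqrt{\left(-7 + 9\right) - 2820} = \sqrt{2 - 2820} = \sqrt{-2818} = i \sqrt{2818}$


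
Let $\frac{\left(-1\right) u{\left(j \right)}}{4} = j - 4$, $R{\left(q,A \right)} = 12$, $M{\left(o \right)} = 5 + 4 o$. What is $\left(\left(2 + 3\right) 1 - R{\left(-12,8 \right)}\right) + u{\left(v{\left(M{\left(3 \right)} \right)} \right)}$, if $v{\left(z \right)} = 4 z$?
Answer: $-263$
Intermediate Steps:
$u{\left(j \right)} = 16 - 4 j$ ($u{\left(j \right)} = - 4 \left(j - 4\right) = - 4 \left(-4 + j\right) = 16 - 4 j$)
$\left(\left(2 + 3\right) 1 - R{\left(-12,8 \right)}\right) + u{\left(v{\left(M{\left(3 \right)} \right)} \right)} = \left(\left(2 + 3\right) 1 - 12\right) + \left(16 - 4 \cdot 4 \left(5 + 4 \cdot 3\right)\right) = \left(5 \cdot 1 - 12\right) + \left(16 - 4 \cdot 4 \left(5 + 12\right)\right) = \left(5 - 12\right) + \left(16 - 4 \cdot 4 \cdot 17\right) = -7 + \left(16 - 272\right) = -7 - 256 = -263$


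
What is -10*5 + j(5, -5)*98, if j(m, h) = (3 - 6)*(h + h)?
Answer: 2890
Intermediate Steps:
j(m, h) = -6*h
-10*5 + j(5, -5)*98 = -10*5 - 6*(-5)*98 = -50 + 30*98 = -50 + 2940 = 2890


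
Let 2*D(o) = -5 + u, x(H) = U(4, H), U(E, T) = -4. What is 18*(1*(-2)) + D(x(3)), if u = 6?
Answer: -71/2 ≈ -35.500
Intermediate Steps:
x(H) = -4
D(o) = ½ (D(o) = (-5 + 6)/2 = (½)*1 = ½)
18*(1*(-2)) + D(x(3)) = 18*(1*(-2)) + ½ = 18*(-2) + ½ = -36 + ½ = -71/2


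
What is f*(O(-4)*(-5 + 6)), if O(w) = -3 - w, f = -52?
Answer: -52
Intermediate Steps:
f*(O(-4)*(-5 + 6)) = -52*(-3 - 1*(-4))*(-5 + 6) = -52*(-3 + 4) = -52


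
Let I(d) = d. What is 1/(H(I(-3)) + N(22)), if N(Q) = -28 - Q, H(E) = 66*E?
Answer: -1/248 ≈ -0.0040323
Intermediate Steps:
1/(H(I(-3)) + N(22)) = 1/(66*(-3) + (-28 - 1*22)) = 1/(-198 + (-28 - 22)) = 1/(-198 - 50) = 1/(-248) = -1/248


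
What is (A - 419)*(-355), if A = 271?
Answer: 52540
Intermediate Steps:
(A - 419)*(-355) = (271 - 419)*(-355) = -148*(-355) = 52540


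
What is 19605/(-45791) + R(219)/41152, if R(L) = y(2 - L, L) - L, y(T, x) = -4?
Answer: -816996353/1884391232 ≈ -0.43356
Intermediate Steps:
R(L) = -4 - L
19605/(-45791) + R(219)/41152 = 19605/(-45791) + (-4 - 1*219)/41152 = 19605*(-1/45791) + (-4 - 219)*(1/41152) = -19605/45791 - 223*1/41152 = -19605/45791 - 223/41152 = -816996353/1884391232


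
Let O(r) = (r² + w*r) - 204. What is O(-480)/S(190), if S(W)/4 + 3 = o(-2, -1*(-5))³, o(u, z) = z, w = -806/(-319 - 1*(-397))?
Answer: 58789/122 ≈ 481.88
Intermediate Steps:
w = -31/3 (w = -806/(-319 + 397) = -806/78 = -806*1/78 = -31/3 ≈ -10.333)
S(W) = 488 (S(W) = -12 + 4*(-1*(-5))³ = -12 + 4*5³ = -12 + 4*125 = -12 + 500 = 488)
O(r) = -204 + r² - 31*r/3 (O(r) = (r² - 31*r/3) - 204 = -204 + r² - 31*r/3)
O(-480)/S(190) = (-204 + (-480)² - 31/3*(-480))/488 = (-204 + 230400 + 4960)*(1/488) = 235156*(1/488) = 58789/122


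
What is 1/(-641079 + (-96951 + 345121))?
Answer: -1/392909 ≈ -2.5451e-6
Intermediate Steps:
1/(-641079 + (-96951 + 345121)) = 1/(-641079 + 248170) = 1/(-392909) = -1/392909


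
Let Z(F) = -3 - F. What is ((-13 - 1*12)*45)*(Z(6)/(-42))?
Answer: -3375/14 ≈ -241.07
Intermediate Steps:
((-13 - 1*12)*45)*(Z(6)/(-42)) = ((-13 - 1*12)*45)*((-3 - 1*6)/(-42)) = ((-13 - 12)*45)*((-3 - 6)*(-1/42)) = (-25*45)*(-9*(-1/42)) = -1125*3/14 = -3375/14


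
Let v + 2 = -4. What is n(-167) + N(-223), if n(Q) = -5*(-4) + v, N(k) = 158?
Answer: 172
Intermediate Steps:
v = -6 (v = -2 - 4 = -6)
n(Q) = 14 (n(Q) = -5*(-4) - 6 = 20 - 6 = 14)
n(-167) + N(-223) = 14 + 158 = 172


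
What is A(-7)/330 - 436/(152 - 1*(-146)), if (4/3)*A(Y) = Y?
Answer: -96963/65560 ≈ -1.4790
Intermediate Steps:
A(Y) = 3*Y/4
A(-7)/330 - 436/(152 - 1*(-146)) = ((¾)*(-7))/330 - 436/(152 - 1*(-146)) = -21/4*1/330 - 436/(152 + 146) = -7/440 - 436/298 = -7/440 - 436*1/298 = -7/440 - 218/149 = -96963/65560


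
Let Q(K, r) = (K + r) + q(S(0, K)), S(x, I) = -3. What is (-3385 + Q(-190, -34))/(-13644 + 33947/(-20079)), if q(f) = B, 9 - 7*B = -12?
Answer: 72404874/273991823 ≈ 0.26426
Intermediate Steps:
B = 3 (B = 9/7 - ⅐*(-12) = 9/7 + 12/7 = 3)
q(f) = 3
Q(K, r) = 3 + K + r (Q(K, r) = (K + r) + 3 = 3 + K + r)
(-3385 + Q(-190, -34))/(-13644 + 33947/(-20079)) = (-3385 + (3 - 190 - 34))/(-13644 + 33947/(-20079)) = (-3385 - 221)/(-13644 + 33947*(-1/20079)) = -3606/(-13644 - 33947/20079) = -3606/(-273991823/20079) = -3606*(-20079/273991823) = 72404874/273991823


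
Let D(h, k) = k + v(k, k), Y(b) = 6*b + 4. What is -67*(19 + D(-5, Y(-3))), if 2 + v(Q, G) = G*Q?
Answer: -13333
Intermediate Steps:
Y(b) = 4 + 6*b
v(Q, G) = -2 + G*Q
D(h, k) = -2 + k + k² (D(h, k) = k + (-2 + k*k) = k + (-2 + k²) = -2 + k + k²)
-67*(19 + D(-5, Y(-3))) = -67*(19 + (-2 + (4 + 6*(-3)) + (4 + 6*(-3))²)) = -67*(19 + (-2 + (4 - 18) + (4 - 18)²)) = -67*(19 + (-2 - 14 + (-14)²)) = -67*(19 + (-2 - 14 + 196)) = -67*(19 + 180) = -67*199 = -13333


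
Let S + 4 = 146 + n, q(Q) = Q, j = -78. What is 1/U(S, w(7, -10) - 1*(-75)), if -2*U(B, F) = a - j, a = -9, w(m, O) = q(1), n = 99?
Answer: -2/69 ≈ -0.028986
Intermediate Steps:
w(m, O) = 1
S = 241 (S = -4 + (146 + 99) = -4 + 245 = 241)
U(B, F) = -69/2 (U(B, F) = -(-9 - 1*(-78))/2 = -(-9 + 78)/2 = -1/2*69 = -69/2)
1/U(S, w(7, -10) - 1*(-75)) = 1/(-69/2) = -2/69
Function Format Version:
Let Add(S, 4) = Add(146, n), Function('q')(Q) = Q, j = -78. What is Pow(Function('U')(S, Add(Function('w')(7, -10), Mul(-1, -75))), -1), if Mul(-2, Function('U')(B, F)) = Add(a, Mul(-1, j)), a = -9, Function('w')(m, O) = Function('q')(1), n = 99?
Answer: Rational(-2, 69) ≈ -0.028986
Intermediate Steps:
Function('w')(m, O) = 1
S = 241 (S = Add(-4, Add(146, 99)) = Add(-4, 245) = 241)
Function('U')(B, F) = Rational(-69, 2) (Function('U')(B, F) = Mul(Rational(-1, 2), Add(-9, Mul(-1, -78))) = Mul(Rational(-1, 2), Add(-9, 78)) = Mul(Rational(-1, 2), 69) = Rational(-69, 2))
Pow(Function('U')(S, Add(Function('w')(7, -10), Mul(-1, -75))), -1) = Pow(Rational(-69, 2), -1) = Rational(-2, 69)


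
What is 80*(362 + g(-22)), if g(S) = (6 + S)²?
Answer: 49440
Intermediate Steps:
80*(362 + g(-22)) = 80*(362 + (6 - 22)²) = 80*(362 + (-16)²) = 80*(362 + 256) = 80*618 = 49440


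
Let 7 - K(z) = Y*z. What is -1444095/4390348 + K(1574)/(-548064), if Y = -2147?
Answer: -3907033164515/601547921568 ≈ -6.4950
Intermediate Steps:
K(z) = 7 + 2147*z (K(z) = 7 - (-2147)*z = 7 + 2147*z)
-1444095/4390348 + K(1574)/(-548064) = -1444095/4390348 + (7 + 2147*1574)/(-548064) = -1444095*1/4390348 + (7 + 3379378)*(-1/548064) = -1444095/4390348 + 3379385*(-1/548064) = -1444095/4390348 - 3379385/548064 = -3907033164515/601547921568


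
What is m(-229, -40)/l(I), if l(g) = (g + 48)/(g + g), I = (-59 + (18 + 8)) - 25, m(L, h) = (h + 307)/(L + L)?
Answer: -7743/1145 ≈ -6.7624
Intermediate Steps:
m(L, h) = (307 + h)/(2*L) (m(L, h) = (307 + h)/((2*L)) = (307 + h)*(1/(2*L)) = (307 + h)/(2*L))
I = -58 (I = (-59 + 26) - 25 = -33 - 25 = -58)
l(g) = (48 + g)/(2*g) (l(g) = (48 + g)/((2*g)) = (48 + g)*(1/(2*g)) = (48 + g)/(2*g))
m(-229, -40)/l(I) = ((½)*(307 - 40)/(-229))/(((½)*(48 - 58)/(-58))) = ((½)*(-1/229)*267)/(((½)*(-1/58)*(-10))) = -267/(458*5/58) = -267/458*58/5 = -7743/1145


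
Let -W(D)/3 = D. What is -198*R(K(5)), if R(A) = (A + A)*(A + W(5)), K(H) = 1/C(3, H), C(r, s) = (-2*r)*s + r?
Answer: -17864/81 ≈ -220.54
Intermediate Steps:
C(r, s) = r - 2*r*s (C(r, s) = -2*r*s + r = r - 2*r*s)
W(D) = -3*D
K(H) = 1/(3 - 6*H) (K(H) = 1/(3*(1 - 2*H)) = 1/(3 - 6*H))
R(A) = 2*A*(-15 + A) (R(A) = (A + A)*(A - 3*5) = (2*A)*(A - 15) = (2*A)*(-15 + A) = 2*A*(-15 + A))
-198*R(K(5)) = -396*(-1/(-3 + 6*5))*(-15 - 1/(-3 + 6*5)) = -396*(-1/(-3 + 30))*(-15 - 1/(-3 + 30)) = -396*(-1/27)*(-15 - 1/27) = -396*(-1*1/27)*(-15 - 1*1/27) = -396*(-1)*(-15 - 1/27)/27 = -396*(-1)*(-406)/(27*27) = -198*812/729 = -17864/81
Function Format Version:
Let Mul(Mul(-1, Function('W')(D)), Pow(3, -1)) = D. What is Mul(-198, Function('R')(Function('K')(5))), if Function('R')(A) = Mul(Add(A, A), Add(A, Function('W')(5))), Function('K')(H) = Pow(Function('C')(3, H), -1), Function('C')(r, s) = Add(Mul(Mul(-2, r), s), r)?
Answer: Rational(-17864, 81) ≈ -220.54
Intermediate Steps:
Function('C')(r, s) = Add(r, Mul(-2, r, s)) (Function('C')(r, s) = Add(Mul(-2, r, s), r) = Add(r, Mul(-2, r, s)))
Function('W')(D) = Mul(-3, D)
Function('K')(H) = Pow(Add(3, Mul(-6, H)), -1) (Function('K')(H) = Pow(Mul(3, Add(1, Mul(-2, H))), -1) = Pow(Add(3, Mul(-6, H)), -1))
Function('R')(A) = Mul(2, A, Add(-15, A)) (Function('R')(A) = Mul(Add(A, A), Add(A, Mul(-3, 5))) = Mul(Mul(2, A), Add(A, -15)) = Mul(Mul(2, A), Add(-15, A)) = Mul(2, A, Add(-15, A)))
Mul(-198, Function('R')(Function('K')(5))) = Mul(-198, Mul(2, Mul(-1, Pow(Add(-3, Mul(6, 5)), -1)), Add(-15, Mul(-1, Pow(Add(-3, Mul(6, 5)), -1))))) = Mul(-198, Mul(2, Mul(-1, Pow(Add(-3, 30), -1)), Add(-15, Mul(-1, Pow(Add(-3, 30), -1))))) = Mul(-198, Mul(2, Mul(-1, Pow(27, -1)), Add(-15, Mul(-1, Pow(27, -1))))) = Mul(-198, Mul(2, Mul(-1, Rational(1, 27)), Add(-15, Mul(-1, Rational(1, 27))))) = Mul(-198, Mul(2, Rational(-1, 27), Add(-15, Rational(-1, 27)))) = Mul(-198, Mul(2, Rational(-1, 27), Rational(-406, 27))) = Mul(-198, Rational(812, 729)) = Rational(-17864, 81)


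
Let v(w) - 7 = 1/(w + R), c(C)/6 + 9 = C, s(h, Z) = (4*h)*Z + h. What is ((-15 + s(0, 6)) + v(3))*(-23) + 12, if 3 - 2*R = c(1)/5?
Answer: 17998/93 ≈ 193.53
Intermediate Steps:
s(h, Z) = h + 4*Z*h (s(h, Z) = 4*Z*h + h = h + 4*Z*h)
c(C) = -54 + 6*C
R = 63/10 (R = 3/2 - (-54 + 6*1)/(2*5) = 3/2 - (-54 + 6)/(2*5) = 3/2 - (-24)/5 = 3/2 - 1/2*(-48/5) = 3/2 + 24/5 = 63/10 ≈ 6.3000)
v(w) = 7 + 1/(63/10 + w) (v(w) = 7 + 1/(w + 63/10) = 7 + 1/(63/10 + w))
((-15 + s(0, 6)) + v(3))*(-23) + 12 = ((-15 + 0*(1 + 4*6)) + (451 + 70*3)/(63 + 10*3))*(-23) + 12 = ((-15 + 0*(1 + 24)) + (451 + 210)/(63 + 30))*(-23) + 12 = ((-15 + 0*25) + 661/93)*(-23) + 12 = ((-15 + 0) + (1/93)*661)*(-23) + 12 = (-15 + 661/93)*(-23) + 12 = -734/93*(-23) + 12 = 16882/93 + 12 = 17998/93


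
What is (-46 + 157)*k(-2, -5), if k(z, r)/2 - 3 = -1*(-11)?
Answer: 3108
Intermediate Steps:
k(z, r) = 28 (k(z, r) = 6 + 2*(-1*(-11)) = 6 + 2*11 = 6 + 22 = 28)
(-46 + 157)*k(-2, -5) = (-46 + 157)*28 = 111*28 = 3108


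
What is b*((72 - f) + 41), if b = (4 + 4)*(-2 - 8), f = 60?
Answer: -4240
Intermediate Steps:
b = -80 (b = 8*(-10) = -80)
b*((72 - f) + 41) = -80*((72 - 1*60) + 41) = -80*((72 - 60) + 41) = -80*(12 + 41) = -80*53 = -4240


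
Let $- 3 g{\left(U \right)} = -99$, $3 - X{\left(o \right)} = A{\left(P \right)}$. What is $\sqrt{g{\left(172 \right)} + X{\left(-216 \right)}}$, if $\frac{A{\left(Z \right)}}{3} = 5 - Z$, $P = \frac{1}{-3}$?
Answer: $2 \sqrt{5} \approx 4.4721$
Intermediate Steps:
$P = - \frac{1}{3} \approx -0.33333$
$A{\left(Z \right)} = 15 - 3 Z$ ($A{\left(Z \right)} = 3 \left(5 - Z\right) = 15 - 3 Z$)
$X{\left(o \right)} = -13$ ($X{\left(o \right)} = 3 - \left(15 - -1\right) = 3 - \left(15 + 1\right) = 3 - 16 = -13$)
$g{\left(U \right)} = 33$ ($g{\left(U \right)} = \left(- \frac{1}{3}\right) \left(-99\right) = 33$)
$\sqrt{g{\left(172 \right)} + X{\left(-216 \right)}} = \sqrt{33 - 13} = \sqrt{20} = 2 \sqrt{5}$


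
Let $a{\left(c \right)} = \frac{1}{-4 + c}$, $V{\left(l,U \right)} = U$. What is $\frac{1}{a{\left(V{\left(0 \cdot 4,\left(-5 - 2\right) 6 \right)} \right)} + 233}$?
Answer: $\frac{46}{10717} \approx 0.0042922$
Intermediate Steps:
$\frac{1}{a{\left(V{\left(0 \cdot 4,\left(-5 - 2\right) 6 \right)} \right)} + 233} = \frac{1}{\frac{1}{-4 + \left(-5 - 2\right) 6} + 233} = \frac{1}{\frac{1}{-4 - 42} + 233} = \frac{1}{\frac{1}{-46} + 233} = \frac{1}{- \frac{1}{46} + 233} = \frac{1}{\frac{10717}{46}} = \frac{46}{10717}$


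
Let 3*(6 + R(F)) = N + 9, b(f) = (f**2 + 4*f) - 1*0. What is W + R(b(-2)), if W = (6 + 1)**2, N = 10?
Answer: 148/3 ≈ 49.333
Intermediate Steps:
b(f) = f**2 + 4*f (b(f) = (f**2 + 4*f) + 0 = f**2 + 4*f)
W = 49 (W = 7**2 = 49)
R(F) = 1/3 (R(F) = -6 + (10 + 9)/3 = -6 + (1/3)*19 = -6 + 19/3 = 1/3)
W + R(b(-2)) = 49 + 1/3 = 148/3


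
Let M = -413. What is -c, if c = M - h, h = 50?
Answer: 463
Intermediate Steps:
c = -463 (c = -413 - 1*50 = -413 - 50 = -463)
-c = -1*(-463) = 463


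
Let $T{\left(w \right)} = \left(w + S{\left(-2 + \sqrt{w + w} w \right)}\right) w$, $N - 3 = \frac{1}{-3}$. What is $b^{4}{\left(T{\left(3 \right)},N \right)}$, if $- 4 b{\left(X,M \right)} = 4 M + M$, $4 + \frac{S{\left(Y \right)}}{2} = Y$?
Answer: $\frac{10000}{81} \approx 123.46$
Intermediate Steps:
$S{\left(Y \right)} = -8 + 2 Y$
$N = \frac{8}{3}$ ($N = 3 + \frac{1}{-3} = 3 - \frac{1}{3} = \frac{8}{3} \approx 2.6667$)
$T{\left(w \right)} = w \left(-12 + w + 2 \sqrt{2} w^{\frac{3}{2}}\right)$ ($T{\left(w \right)} = \left(w + \left(-8 + 2 \left(-2 + \sqrt{w + w} w\right)\right)\right) w = \left(w + \left(-8 + 2 \left(-2 + \sqrt{2 w} w\right)\right)\right) w = \left(w + \left(-8 + 2 \left(-2 + \sqrt{2} \sqrt{w} w\right)\right)\right) w = \left(w + \left(-8 + 2 \left(-2 + \sqrt{2} w^{\frac{3}{2}}\right)\right)\right) w = \left(w + \left(-8 + \left(-4 + 2 \sqrt{2} w^{\frac{3}{2}}\right)\right)\right) w = \left(w + \left(-12 + 2 \sqrt{2} w^{\frac{3}{2}}\right)\right) w = \left(-12 + w + 2 \sqrt{2} w^{\frac{3}{2}}\right) w = w \left(-12 + w + 2 \sqrt{2} w^{\frac{3}{2}}\right)$)
$b{\left(X,M \right)} = - \frac{5 M}{4}$ ($b{\left(X,M \right)} = - \frac{4 M + M}{4} = - \frac{5 M}{4}$)
$b^{4}{\left(T{\left(3 \right)},N \right)} = \left(\left(- \frac{5}{4}\right) \frac{8}{3}\right)^{4} = \left(- \frac{10}{3}\right)^{4} = \frac{10000}{81}$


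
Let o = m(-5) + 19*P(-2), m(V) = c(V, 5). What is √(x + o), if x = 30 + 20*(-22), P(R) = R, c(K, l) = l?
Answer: I*√443 ≈ 21.048*I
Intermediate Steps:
m(V) = 5
x = -410 (x = 30 - 440 = -410)
o = -33 (o = 5 + 19*(-2) = 5 - 38 = -33)
√(x + o) = √(-410 - 33) = √(-443) = I*√443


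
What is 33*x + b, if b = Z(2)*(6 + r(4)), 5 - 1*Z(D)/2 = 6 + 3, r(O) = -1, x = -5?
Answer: -205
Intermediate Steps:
Z(D) = -8 (Z(D) = 10 - 2*(6 + 3) = 10 - 2*9 = 10 - 18 = -8)
b = -40 (b = -8*(6 - 1) = -8*5 = -40)
33*x + b = 33*(-5) - 40 = -165 - 40 = -205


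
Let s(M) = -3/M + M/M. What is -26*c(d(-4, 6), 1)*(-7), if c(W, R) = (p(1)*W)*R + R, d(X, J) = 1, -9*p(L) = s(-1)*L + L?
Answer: 728/9 ≈ 80.889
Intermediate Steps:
s(M) = 1 - 3/M (s(M) = -3/M + 1 = 1 - 3/M)
p(L) = -5*L/9 (p(L) = -(((-3 - 1)/(-1))*L + L)/9 = -((-1*(-4))*L + L)/9 = -(4*L + L)/9 = -5*L/9)
c(W, R) = R - 5*R*W/9 (c(W, R) = ((-5/9*1)*W)*R + R = (-5*W/9)*R + R = -5*R*W/9 + R = R - 5*R*W/9)
-26*c(d(-4, 6), 1)*(-7) = -26*(9 - 5*1)/9*(-7) = -26*(9 - 5)/9*(-7) = -26*4/9*(-7) = -104/9*(-7) = 728/9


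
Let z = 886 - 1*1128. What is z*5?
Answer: -1210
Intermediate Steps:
z = -242 (z = 886 - 1128 = -242)
z*5 = -242*5 = -1210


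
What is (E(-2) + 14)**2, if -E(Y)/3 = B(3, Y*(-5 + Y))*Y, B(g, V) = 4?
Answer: 1444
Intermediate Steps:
E(Y) = -12*Y
(E(-2) + 14)**2 = (-12*(-2) + 14)**2 = (24 + 14)**2 = 38**2 = 1444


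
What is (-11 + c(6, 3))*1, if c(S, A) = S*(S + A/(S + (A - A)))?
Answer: 28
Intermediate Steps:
c(S, A) = S*(S + A/S) (c(S, A) = S*(S + A/(S + 0)) = S*(S + A/S))
(-11 + c(6, 3))*1 = (-11 + (3 + 6²))*1 = (-11 + (3 + 36))*1 = (-11 + 39)*1 = 28*1 = 28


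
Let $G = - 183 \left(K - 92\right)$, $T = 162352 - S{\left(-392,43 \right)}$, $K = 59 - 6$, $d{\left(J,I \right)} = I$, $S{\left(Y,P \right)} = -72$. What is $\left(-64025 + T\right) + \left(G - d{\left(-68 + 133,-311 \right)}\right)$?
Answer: $105847$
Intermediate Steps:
$K = 53$
$T = 162424$ ($T = 162352 - -72 = 162352 + 72 = 162424$)
$G = 7137$ ($G = - 183 \left(53 - 92\right) = \left(-183\right) \left(-39\right) = 7137$)
$\left(-64025 + T\right) + \left(G - d{\left(-68 + 133,-311 \right)}\right) = \left(-64025 + 162424\right) + \left(7137 - -311\right) = 98399 + \left(7137 + 311\right) = 98399 + 7448 = 105847$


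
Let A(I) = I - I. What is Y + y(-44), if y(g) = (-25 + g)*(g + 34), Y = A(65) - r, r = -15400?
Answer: 16090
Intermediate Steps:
A(I) = 0
Y = 15400 (Y = 0 - 1*(-15400) = 0 + 15400 = 15400)
y(g) = (-25 + g)*(34 + g)
Y + y(-44) = 15400 + (-850 + (-44)² + 9*(-44)) = 15400 + (-850 + 1936 - 396) = 15400 + 690 = 16090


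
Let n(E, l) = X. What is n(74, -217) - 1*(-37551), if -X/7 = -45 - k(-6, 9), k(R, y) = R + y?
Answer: 37887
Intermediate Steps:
X = 336 (X = -7*(-45 - (-6 + 9)) = -7*(-45 - 1*3) = -7*(-45 - 3) = -7*(-48) = 336)
n(E, l) = 336
n(74, -217) - 1*(-37551) = 336 - 1*(-37551) = 336 + 37551 = 37887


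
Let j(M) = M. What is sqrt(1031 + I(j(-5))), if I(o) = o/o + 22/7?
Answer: sqrt(50722)/7 ≈ 32.174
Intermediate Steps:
I(o) = 29/7 (I(o) = 1 + 22*(1/7) = 1 + 22/7 = 29/7)
sqrt(1031 + I(j(-5))) = sqrt(1031 + 29/7) = sqrt(7246/7) = sqrt(50722)/7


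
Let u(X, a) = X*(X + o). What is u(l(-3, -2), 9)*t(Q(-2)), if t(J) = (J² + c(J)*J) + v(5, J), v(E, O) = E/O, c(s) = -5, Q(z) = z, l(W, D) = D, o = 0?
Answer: 46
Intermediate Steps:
t(J) = J² - 5*J + 5/J (t(J) = (J² - 5*J) + 5/J = J² - 5*J + 5/J)
u(X, a) = X² (u(X, a) = X*(X + 0) = X*X = X²)
u(l(-3, -2), 9)*t(Q(-2)) = (-2)²*((5 + (-2)²*(-5 - 2))/(-2)) = 4*(-(5 + 4*(-7))/2) = 4*(-(5 - 28)/2) = 4*(-½*(-23)) = 4*(23/2) = 46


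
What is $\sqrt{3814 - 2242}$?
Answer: $2 \sqrt{393} \approx 39.648$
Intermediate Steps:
$\sqrt{3814 - 2242} = \sqrt{1572} = 2 \sqrt{393}$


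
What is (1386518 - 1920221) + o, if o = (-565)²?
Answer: -214478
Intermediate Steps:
o = 319225
(1386518 - 1920221) + o = (1386518 - 1920221) + 319225 = -533703 + 319225 = -214478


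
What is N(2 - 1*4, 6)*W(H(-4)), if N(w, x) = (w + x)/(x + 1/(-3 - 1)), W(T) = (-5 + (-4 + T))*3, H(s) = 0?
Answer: -432/23 ≈ -18.783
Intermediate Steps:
W(T) = -27 + 3*T (W(T) = (-9 + T)*3 = -27 + 3*T)
N(w, x) = (w + x)/(-¼ + x) (N(w, x) = (w + x)/(x + 1/(-4)) = (w + x)/(x - ¼) = (w + x)/(-¼ + x))
N(2 - 1*4, 6)*W(H(-4)) = (4*((2 - 1*4) + 6)/(-1 + 4*6))*(-27 + 3*0) = (4*((2 - 4) + 6)/(-1 + 24))*(-27 + 0) = (4*(-2 + 6)/23)*(-27) = (4*(1/23)*4)*(-27) = (16/23)*(-27) = -432/23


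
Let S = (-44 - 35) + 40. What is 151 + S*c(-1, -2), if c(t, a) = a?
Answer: 229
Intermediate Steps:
S = -39 (S = -79 + 40 = -39)
151 + S*c(-1, -2) = 151 - 39*(-2) = 151 + 78 = 229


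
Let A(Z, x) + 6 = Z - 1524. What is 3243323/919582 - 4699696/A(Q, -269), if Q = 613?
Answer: 4324729974263/843256694 ≈ 5128.6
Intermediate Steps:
A(Z, x) = -1530 + Z (A(Z, x) = -6 + (Z - 1524) = -6 + (-1524 + Z) = -1530 + Z)
3243323/919582 - 4699696/A(Q, -269) = 3243323/919582 - 4699696/(-1530 + 613) = 3243323*(1/919582) - 4699696/(-917) = 3243323/919582 - 4699696*(-1/917) = 3243323/919582 + 4699696/917 = 4324729974263/843256694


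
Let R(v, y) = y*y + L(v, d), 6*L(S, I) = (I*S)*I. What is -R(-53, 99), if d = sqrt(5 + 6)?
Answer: -58223/6 ≈ -9703.8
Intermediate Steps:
d = sqrt(11) ≈ 3.3166
L(S, I) = S*I**2/6 (L(S, I) = ((I*S)*I)/6 = (S*I**2)/6 = S*I**2/6)
R(v, y) = y**2 + 11*v/6 (R(v, y) = y*y + v*(sqrt(11))**2/6 = y**2 + (1/6)*v*11 = y**2 + 11*v/6)
-R(-53, 99) = -(99**2 + (11/6)*(-53)) = -(9801 - 583/6) = -1*58223/6 = -58223/6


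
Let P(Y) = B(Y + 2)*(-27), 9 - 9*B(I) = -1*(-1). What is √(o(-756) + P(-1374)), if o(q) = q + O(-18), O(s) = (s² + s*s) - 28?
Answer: 4*I*√10 ≈ 12.649*I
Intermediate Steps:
O(s) = -28 + 2*s² (O(s) = (s² + s²) - 28 = 2*s² - 28 = -28 + 2*s²)
o(q) = 620 + q (o(q) = q + (-28 + 2*(-18)²) = q + (-28 + 2*324) = q + (-28 + 648) = q + 620 = 620 + q)
B(I) = 8/9 (B(I) = 1 - (-1)*(-1)/9 = 1 - ⅑*1 = 1 - ⅑ = 8/9)
P(Y) = -24 (P(Y) = (8/9)*(-27) = -24)
√(o(-756) + P(-1374)) = √((620 - 756) - 24) = √(-136 - 24) = √(-160) = 4*I*√10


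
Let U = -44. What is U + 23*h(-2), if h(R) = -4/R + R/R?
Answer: 25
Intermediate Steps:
h(R) = 1 - 4/R (h(R) = -4/R + 1 = 1 - 4/R)
U + 23*h(-2) = -44 + 23*((-4 - 2)/(-2)) = -44 + 23*(-½*(-6)) = -44 + 23*3 = -44 + 69 = 25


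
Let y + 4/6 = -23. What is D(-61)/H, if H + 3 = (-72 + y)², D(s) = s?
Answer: -549/82342 ≈ -0.0066673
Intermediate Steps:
y = -71/3 (y = -⅔ - 23 = -71/3 ≈ -23.667)
H = 82342/9 (H = -3 + (-72 - 71/3)² = -3 + (-287/3)² = -3 + 82369/9 = 82342/9 ≈ 9149.1)
D(-61)/H = -61/82342/9 = -61*9/82342 = -549/82342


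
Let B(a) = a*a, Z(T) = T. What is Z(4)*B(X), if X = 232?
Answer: 215296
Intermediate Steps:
B(a) = a²
Z(4)*B(X) = 4*232² = 4*53824 = 215296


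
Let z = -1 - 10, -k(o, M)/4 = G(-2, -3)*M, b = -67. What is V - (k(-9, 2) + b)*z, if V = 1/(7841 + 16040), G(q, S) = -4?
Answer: -9194184/23881 ≈ -385.00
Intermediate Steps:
k(o, M) = 16*M (k(o, M) = -(-16)*M = 16*M)
V = 1/23881 ≈ 4.1874e-5
z = -11
V - (k(-9, 2) + b)*z = 1/23881 - (16*2 - 67)*(-11) = 1/23881 - (32 - 67)*(-11) = 1/23881 - (-35)*(-11) = 1/23881 - 1*385 = 1/23881 - 385 = -9194184/23881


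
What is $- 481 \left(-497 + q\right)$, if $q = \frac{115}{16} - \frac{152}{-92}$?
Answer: $\frac{86408283}{368} \approx 2.3481 \cdot 10^{5}$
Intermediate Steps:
$q = \frac{3253}{368}$ ($q = 115 \cdot \frac{1}{16} - - \frac{38}{23} = \frac{115}{16} + \frac{38}{23} = \frac{3253}{368} \approx 8.8397$)
$- 481 \left(-497 + q\right) = - 481 \left(-497 + \frac{3253}{368}\right) = \left(-481\right) \left(- \frac{179643}{368}\right) = \frac{86408283}{368}$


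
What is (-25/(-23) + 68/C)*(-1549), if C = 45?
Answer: -4165261/1035 ≈ -4024.4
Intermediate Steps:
(-25/(-23) + 68/C)*(-1549) = (-25/(-23) + 68/45)*(-1549) = (-25*(-1/23) + 68*(1/45))*(-1549) = (25/23 + 68/45)*(-1549) = (2689/1035)*(-1549) = -4165261/1035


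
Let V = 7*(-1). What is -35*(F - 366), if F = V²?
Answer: 11095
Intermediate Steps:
V = -7
F = 49 (F = (-7)² = 49)
-35*(F - 366) = -35*(49 - 366) = -35*(-317) = 11095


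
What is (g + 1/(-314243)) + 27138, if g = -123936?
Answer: -30418093915/314243 ≈ -96798.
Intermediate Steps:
(g + 1/(-314243)) + 27138 = (-123936 + 1/(-314243)) + 27138 = (-123936 - 1/314243) + 27138 = -38946020449/314243 + 27138 = -30418093915/314243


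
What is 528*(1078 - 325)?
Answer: 397584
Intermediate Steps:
528*(1078 - 325) = 528*753 = 397584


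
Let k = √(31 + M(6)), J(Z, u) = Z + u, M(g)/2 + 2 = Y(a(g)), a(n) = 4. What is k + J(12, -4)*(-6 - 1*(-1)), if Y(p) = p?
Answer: -40 + √35 ≈ -34.084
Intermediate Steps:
M(g) = 4 (M(g) = -4 + 2*4 = -4 + 8 = 4)
k = √35 (k = √(31 + 4) = √35 ≈ 5.9161)
k + J(12, -4)*(-6 - 1*(-1)) = √35 + (12 - 4)*(-6 - 1*(-1)) = √35 + 8*(-6 + 1) = √35 + 8*(-5) = √35 - 40 = -40 + √35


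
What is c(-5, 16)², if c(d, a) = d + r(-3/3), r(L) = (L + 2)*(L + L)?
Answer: 49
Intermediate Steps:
r(L) = 2*L*(2 + L) (r(L) = (2 + L)*(2*L) = 2*L*(2 + L))
c(d, a) = -2 + d (c(d, a) = d + 2*(-3/3)*(2 - 3/3) = d + 2*(-3*⅓)*(2 - 3*⅓) = d + 2*(-1)*(2 - 1) = d + 2*(-1)*1 = d - 2 = -2 + d)
c(-5, 16)² = (-2 - 5)² = (-7)² = 49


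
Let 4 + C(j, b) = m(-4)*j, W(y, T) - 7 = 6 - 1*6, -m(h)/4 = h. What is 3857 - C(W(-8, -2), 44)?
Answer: 3749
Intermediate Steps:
m(h) = -4*h
W(y, T) = 7 (W(y, T) = 7 + (6 - 1*6) = 7 + (6 - 6) = 7 + 0 = 7)
C(j, b) = -4 + 16*j (C(j, b) = -4 + (-4*(-4))*j = -4 + 16*j)
3857 - C(W(-8, -2), 44) = 3857 - (-4 + 16*7) = 3857 - (-4 + 112) = 3857 - 1*108 = 3857 - 108 = 3749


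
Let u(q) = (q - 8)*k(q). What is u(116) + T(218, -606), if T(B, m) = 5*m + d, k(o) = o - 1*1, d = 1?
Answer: 9391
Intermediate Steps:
k(o) = -1 + o (k(o) = o - 1 = -1 + o)
T(B, m) = 1 + 5*m (T(B, m) = 5*m + 1 = 1 + 5*m)
u(q) = (-1 + q)*(-8 + q) (u(q) = (q - 8)*(-1 + q) = (-8 + q)*(-1 + q) = (-1 + q)*(-8 + q))
u(116) + T(218, -606) = (-1 + 116)*(-8 + 116) + (1 + 5*(-606)) = 115*108 + (1 - 3030) = 12420 - 3029 = 9391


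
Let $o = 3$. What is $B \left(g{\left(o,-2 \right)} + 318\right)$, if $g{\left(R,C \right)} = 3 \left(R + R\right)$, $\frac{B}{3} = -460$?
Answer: $-463680$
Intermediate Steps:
$B = -1380$ ($B = 3 \left(-460\right) = -1380$)
$g{\left(R,C \right)} = 6 R$ ($g{\left(R,C \right)} = 3 \cdot 2 R = 6 R$)
$B \left(g{\left(o,-2 \right)} + 318\right) = - 1380 \left(6 \cdot 3 + 318\right) = - 1380 \left(18 + 318\right) = \left(-1380\right) 336 = -463680$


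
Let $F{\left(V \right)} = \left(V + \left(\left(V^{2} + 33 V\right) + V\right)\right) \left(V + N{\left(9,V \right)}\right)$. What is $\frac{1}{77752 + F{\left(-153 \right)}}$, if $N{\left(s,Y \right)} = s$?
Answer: $- \frac{1}{2522024} \approx -3.9651 \cdot 10^{-7}$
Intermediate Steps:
$F{\left(V \right)} = \left(9 + V\right) \left(V^{2} + 35 V\right)$ ($F{\left(V \right)} = \left(V + \left(\left(V^{2} + 33 V\right) + V\right)\right) \left(V + 9\right) = \left(V + \left(V^{2} + 34 V\right)\right) \left(9 + V\right) = \left(V^{2} + 35 V\right) \left(9 + V\right) = \left(9 + V\right) \left(V^{2} + 35 V\right)$)
$\frac{1}{77752 + F{\left(-153 \right)}} = \frac{1}{77752 - 153 \left(315 + \left(-153\right)^{2} + 44 \left(-153\right)\right)} = \frac{1}{77752 - 153 \left(315 + 23409 - 6732\right)} = \frac{1}{77752 - 2599776} = \frac{1}{-2522024} = - \frac{1}{2522024}$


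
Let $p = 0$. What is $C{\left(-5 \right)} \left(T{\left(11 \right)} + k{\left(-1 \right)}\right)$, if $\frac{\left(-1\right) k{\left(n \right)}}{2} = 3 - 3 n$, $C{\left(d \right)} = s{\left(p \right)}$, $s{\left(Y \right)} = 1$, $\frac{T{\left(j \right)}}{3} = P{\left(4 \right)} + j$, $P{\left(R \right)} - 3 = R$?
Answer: $42$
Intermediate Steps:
$P{\left(R \right)} = 3 + R$
$T{\left(j \right)} = 21 + 3 j$ ($T{\left(j \right)} = 3 \left(\left(3 + 4\right) + j\right) = 3 \left(7 + j\right) = 21 + 3 j$)
$C{\left(d \right)} = 1$
$k{\left(n \right)} = -6 + 6 n$ ($k{\left(n \right)} = - 2 \left(3 - 3 n\right) = -6 + 6 n$)
$C{\left(-5 \right)} \left(T{\left(11 \right)} + k{\left(-1 \right)}\right) = 1 \left(\left(21 + 3 \cdot 11\right) + \left(-6 + 6 \left(-1\right)\right)\right) = 1 \left(\left(21 + 33\right) - 12\right) = 1 \left(54 - 12\right) = 1 \cdot 42 = 42$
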